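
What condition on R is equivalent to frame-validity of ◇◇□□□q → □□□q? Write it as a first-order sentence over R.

This is a Sahlqvist (Geach-type) schema ◇^2□^3q → □^3◇^0q.
First-order correspondent: ∀x ∀y ∀z ((xR²y ∧ xR³z) → ∃w (yR³w ∧ z = w)).

∀x ∀y ∀z ((xR²y ∧ xR³z) → ∃w (yR³w ∧ z = w))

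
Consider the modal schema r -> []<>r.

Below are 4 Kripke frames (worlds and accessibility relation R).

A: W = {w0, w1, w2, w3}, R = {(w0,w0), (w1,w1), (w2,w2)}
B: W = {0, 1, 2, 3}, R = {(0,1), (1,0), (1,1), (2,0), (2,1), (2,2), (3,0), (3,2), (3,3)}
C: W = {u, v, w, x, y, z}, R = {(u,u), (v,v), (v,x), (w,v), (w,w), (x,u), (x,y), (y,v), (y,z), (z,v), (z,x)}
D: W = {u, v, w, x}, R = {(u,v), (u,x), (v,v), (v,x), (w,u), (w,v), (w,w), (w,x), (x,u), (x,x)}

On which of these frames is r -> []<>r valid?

The schema corresponds to symmetry: forall x forall y (Rxy -> Ryx).
A: satisfies the condition.
B: fails — R32 but not R23.
C: fails — Rzx but not Rxz.
D: fails — Ruv but not Rvu.
Valid on: A.

A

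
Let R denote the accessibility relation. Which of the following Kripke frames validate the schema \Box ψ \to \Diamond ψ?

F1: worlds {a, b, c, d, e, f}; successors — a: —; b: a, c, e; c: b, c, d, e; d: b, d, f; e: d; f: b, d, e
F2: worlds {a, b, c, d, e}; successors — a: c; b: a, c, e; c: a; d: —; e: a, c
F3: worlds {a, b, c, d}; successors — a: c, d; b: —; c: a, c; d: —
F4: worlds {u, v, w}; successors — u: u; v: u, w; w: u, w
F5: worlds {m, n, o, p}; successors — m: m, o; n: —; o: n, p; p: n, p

F4

This is the axiom for seriality; its first-order frame correspondent is \forall x \exists y Rxy.
F1: fails — world a has no successor.
F2: fails — world d has no successor.
F3: fails — world b has no successor.
F4: ✓.
F5: fails — world n has no successor.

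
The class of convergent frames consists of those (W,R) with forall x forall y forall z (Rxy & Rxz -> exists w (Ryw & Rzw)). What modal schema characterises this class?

A defining formula is ◇□r → □◇r (the .2 axiom).
Suppose ◇□r→□◇r is valid. Take Rxy, Rxz and set V(r)={w : Ryw}. Then □r at y so ◇□r at x, so □◇r at x, so ◇r at z, giving w with Rzw and Ryw.

◇□r → □◇r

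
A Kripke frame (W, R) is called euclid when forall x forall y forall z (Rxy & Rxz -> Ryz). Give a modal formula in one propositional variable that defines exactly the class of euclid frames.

The condition is the Euclidean property. The 5 schema ◇p → □◇p defines it.
Suppose ◇p→□◇p is valid. Take Rxy, Rxz and set V(p)={y}. Then ◇p at x, so □◇p at x, so ◇p at z, so some w with Rzw has p; w=y, i.e. Rzy. By symmetry of the argument, Ryz.

◇p → □◇p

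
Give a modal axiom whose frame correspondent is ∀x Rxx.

A defining formula is □ψ → ψ (the T axiom).

□ψ → ψ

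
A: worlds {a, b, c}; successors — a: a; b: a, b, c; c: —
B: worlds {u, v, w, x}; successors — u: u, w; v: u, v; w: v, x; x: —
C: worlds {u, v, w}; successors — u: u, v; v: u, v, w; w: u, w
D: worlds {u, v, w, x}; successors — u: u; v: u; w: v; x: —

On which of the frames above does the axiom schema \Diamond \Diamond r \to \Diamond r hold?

Frame correspondent (Sahlqvist): \forall x \forall y (x R^2 y \to \exists w (y = w \wedge xRw)) — i.e. a generalized confluence (Geach) condition.
A: satisfies the condition.
B: fails — uR²v but no t with v=t and uRt.
C: fails — uR²w but no t with w=t and uRt.
D: fails — wR²u but no t with u=t and wRt.
Valid on: A.

A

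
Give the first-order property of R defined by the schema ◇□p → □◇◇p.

This is a Sahlqvist (Geach-type) schema ◇^1□^1p → □^1◇^2p.
Minimal-valuation argument: fix x; take any y with xR^1y and any z with xR^1z. Set V(p) to the set of worlds R-reachable from y in exactly 1 step. Then □^1p holds at y, so the antecedent holds at x; validity forces ◇^2p at z, giving a w with zR^2w and yR^1w.
First-order correspondent: ∀x ∀y ∀z ((xRy ∧ xRz) → ∃w (yRw ∧ zR²w)).

∀x ∀y ∀z ((xRy ∧ xRz) → ∃w (yRw ∧ zR²w))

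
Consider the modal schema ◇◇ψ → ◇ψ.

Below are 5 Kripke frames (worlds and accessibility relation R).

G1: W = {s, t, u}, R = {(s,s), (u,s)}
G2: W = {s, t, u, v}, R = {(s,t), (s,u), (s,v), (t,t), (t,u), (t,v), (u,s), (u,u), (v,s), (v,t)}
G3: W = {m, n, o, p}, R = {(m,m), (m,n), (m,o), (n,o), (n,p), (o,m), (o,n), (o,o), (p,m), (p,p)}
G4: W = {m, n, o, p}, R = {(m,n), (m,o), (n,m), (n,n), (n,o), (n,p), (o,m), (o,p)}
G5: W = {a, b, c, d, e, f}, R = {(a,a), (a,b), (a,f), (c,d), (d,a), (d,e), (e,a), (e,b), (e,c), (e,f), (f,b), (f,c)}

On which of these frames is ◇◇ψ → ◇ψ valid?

G1

The schema corresponds to transitivity: ∀x ∀y ∀z (Rxy ∧ Ryz → Rxz).
G1: satisfies the condition.
G2: fails — Rtv and Rvs but not Rts.
G3: fails — Ron and Rnp but not Rop.
G4: fails — Rom and Rmo but not Roo.
G5: fails — Rcd and Rde but not Rce.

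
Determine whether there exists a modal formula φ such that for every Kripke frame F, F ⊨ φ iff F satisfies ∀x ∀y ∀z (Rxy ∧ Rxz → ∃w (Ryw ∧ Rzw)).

The condition is convergence. A defining modal formula is ◇□p → □◇p.
Suppose ◇□p→□◇p is valid. Take Rxy, Rxz and set V(p)={w : Ryw}. Then □p at y so ◇□p at x, so □◇p at x, so ◇p at z, giving w with Rzw and Ryw.

Yes — defined by ◇□p → □◇p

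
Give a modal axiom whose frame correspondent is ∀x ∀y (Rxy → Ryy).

A defining formula is □(□s → s) (the T□ axiom).
Suppose □(□s→s) is valid. Take Rxy and set V(s)={w : Ryw}. Then at y, □s holds; since □(□s→s) at x, □s→s at y, so s at y, i.e. Ryy.

□(□s → s)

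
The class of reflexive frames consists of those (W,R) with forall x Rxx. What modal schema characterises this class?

□q → q

The condition is reflexivity. The T schema □q → q defines it.
Suppose □q→q is valid. At any x set V(q)={w : Rxw}. Then □q holds at x, so q holds at x, i.e. Rxx.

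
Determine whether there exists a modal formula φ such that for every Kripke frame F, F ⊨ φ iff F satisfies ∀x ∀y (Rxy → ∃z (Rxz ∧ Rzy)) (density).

Yes — defined by □□p → □p

This is a Sahlqvist condition; the C4 axiom □□p → □p defines it.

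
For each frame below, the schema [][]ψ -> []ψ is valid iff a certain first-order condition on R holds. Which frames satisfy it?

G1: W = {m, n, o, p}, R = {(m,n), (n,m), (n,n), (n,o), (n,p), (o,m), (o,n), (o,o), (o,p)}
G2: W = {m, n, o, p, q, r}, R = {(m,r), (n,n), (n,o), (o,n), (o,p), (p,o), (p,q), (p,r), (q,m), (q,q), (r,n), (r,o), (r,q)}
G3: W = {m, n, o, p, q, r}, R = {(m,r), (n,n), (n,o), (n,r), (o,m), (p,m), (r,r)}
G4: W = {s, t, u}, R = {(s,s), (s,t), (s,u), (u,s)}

G1, G4

Frame correspondent (Sahlqvist): forall x forall y (Rxy -> exists z (Rxz & Rzy)) — i.e. density.
G1: ✓.
G2: fails — Rop but no z with Roz and Rzp.
G3: fails — Rom but no z with Roz and Rzm.
G4: ✓.
Valid on: G1, G4.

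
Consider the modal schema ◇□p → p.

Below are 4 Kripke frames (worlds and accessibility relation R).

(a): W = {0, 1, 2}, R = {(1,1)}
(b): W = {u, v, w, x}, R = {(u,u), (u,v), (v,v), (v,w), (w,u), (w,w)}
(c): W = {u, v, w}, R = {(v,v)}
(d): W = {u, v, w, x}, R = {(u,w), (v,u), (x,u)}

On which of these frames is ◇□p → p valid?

Frame correspondent (Sahlqvist): ∀x ∀y (Rxy → Ryx) — i.e. symmetry.
(a): condition met.
(b): fails — Ruv but not Rvu.
(c): condition met.
(d): fails — Rvu but not Ruv.

(a), (c)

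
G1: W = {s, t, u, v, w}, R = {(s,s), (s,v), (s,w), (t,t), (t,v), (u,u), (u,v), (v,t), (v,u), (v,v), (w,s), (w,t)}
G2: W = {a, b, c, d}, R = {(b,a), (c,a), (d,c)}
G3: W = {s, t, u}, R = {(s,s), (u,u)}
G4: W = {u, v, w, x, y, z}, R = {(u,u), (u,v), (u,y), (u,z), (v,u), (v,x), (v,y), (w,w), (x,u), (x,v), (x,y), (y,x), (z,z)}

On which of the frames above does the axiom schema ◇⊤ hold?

G1, G4

Frame correspondent (Sahlqvist): ∀x ∃y Rxy — i.e. seriality.
G1: condition met.
G2: fails — world a has no successor.
G3: fails — world t has no successor.
G4: condition met.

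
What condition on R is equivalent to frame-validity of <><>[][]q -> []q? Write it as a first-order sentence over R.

This is a Sahlqvist (Geach-type) schema ◇^2□^2q → □^1◇^0q.
Minimal-valuation argument: fix x; take any y with xR^2y and any z with xR^1z. Set V(q) to the set of worlds R-reachable from y in exactly 2 steps. Then □^2q holds at y, so the antecedent holds at x; validity forces ◇^0q at z, giving a w with zR^0w and yR^2w.
First-order correspondent: forall x forall y forall z ((x R^2 y & xRz) -> exists w (y R^2 w & z = w)).

forall x forall y forall z ((x R^2 y & xRz) -> exists w (y R^2 w & z = w))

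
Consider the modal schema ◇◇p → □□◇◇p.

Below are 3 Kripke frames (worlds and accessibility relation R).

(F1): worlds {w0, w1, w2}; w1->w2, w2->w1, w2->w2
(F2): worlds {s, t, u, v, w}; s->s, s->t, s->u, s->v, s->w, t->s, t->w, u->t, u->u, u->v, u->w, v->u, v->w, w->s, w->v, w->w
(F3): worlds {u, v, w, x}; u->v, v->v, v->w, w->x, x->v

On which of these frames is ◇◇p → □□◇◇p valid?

(F1), (F2)

This is the axiom for a generalized confluence (Geach) condition; its first-order frame correspondent is ∀x ∀y ∀z ((xR²y ∧ xR²z) → ∃w (y = w ∧ zR²w)).
(F1): ✓.
(F2): ✓.
(F3): fails — uR²w, uR²w but no t with w=t and wR²t.
Valid on: (F1), (F2).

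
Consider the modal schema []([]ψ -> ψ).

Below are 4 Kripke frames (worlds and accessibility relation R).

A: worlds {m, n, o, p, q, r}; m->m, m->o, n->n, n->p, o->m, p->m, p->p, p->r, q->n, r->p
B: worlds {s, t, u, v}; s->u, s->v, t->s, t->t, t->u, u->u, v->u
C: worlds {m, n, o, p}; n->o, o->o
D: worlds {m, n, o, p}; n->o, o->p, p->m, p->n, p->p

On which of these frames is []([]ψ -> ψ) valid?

C

This is the axiom for shift-reflexivity; its first-order frame correspondent is forall x forall y (Rxy -> Ryy).
A: fails — Rpr but not Rrr.
B: fails — Rts but not Rss.
C: holds.
D: fails — Rpm but not Rmm.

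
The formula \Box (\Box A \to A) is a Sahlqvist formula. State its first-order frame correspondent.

This schema is the T□ axiom.
Its frame correspondent is shift-reflexivity — \forall x \forall y (Rxy \to Ryy).

shift-reflexivity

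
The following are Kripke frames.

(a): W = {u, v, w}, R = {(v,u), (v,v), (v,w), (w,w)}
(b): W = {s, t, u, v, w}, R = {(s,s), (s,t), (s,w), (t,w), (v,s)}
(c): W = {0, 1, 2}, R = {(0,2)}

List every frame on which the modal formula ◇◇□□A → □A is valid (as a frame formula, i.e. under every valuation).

This is the axiom for a generalized confluence (Geach) condition; its first-order frame correspondent is ∀x ∀y ∀z ((xR²y ∧ xRz) → ∃w (yR²w ∧ z = w)).
(a): fails — vR²u, vRu but no t with uR²t and u=t.
(b): fails — sR²t, sRs but no w* with tR²w* and s=w*.
(c): satisfies the condition.

(c)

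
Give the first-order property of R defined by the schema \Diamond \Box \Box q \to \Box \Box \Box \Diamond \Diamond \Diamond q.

This is a Sahlqvist (Geach-type) schema ◇^1□^2q → □^3◇^3q.
Minimal-valuation argument: fix x; take any y with xR^1y and any z with xR^3z. Set V(q) to the set of worlds R-reachable from y in exactly 2 steps. Then □^2q holds at y, so the antecedent holds at x; validity forces ◇^3q at z, giving a w with zR^3w and yR^2w.
First-order correspondent: \forall x \forall y \forall z ((xRy \wedge x R^3 z) \to \exists w (y R^2 w \wedge z R^3 w)).

\forall x \forall y \forall z ((xRy \wedge x R^3 z) \to \exists w (y R^2 w \wedge z R^3 w))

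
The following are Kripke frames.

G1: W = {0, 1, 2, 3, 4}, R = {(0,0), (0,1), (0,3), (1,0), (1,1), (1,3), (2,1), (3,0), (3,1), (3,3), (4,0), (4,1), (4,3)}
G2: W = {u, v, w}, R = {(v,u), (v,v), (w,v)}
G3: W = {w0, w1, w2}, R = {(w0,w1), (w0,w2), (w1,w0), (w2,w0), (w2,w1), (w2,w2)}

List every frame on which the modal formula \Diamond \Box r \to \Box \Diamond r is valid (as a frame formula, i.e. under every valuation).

This is the axiom for convergence; its first-order frame correspondent is \forall x \forall y \forall z (Rxy \wedge Rxz \to \exists w (Ryw \wedge Rzw)).
G1: ✓.
G2: fails — Rvu and Rvu but u and u have no common successor.
G3: fails — Rw2w1 and Rw2w0 but w1 and w0 have no common successor.
Valid on: G1.

G1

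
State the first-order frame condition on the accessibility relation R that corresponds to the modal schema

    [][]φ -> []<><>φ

forall x forall z (xRz -> exists w (x R^2 w & z R^2 w))

This is a Sahlqvist (Geach-type) schema ◇^0□^2φ → □^1◇^2φ.
First-order correspondent: forall x forall z (xRz -> exists w (x R^2 w & z R^2 w)).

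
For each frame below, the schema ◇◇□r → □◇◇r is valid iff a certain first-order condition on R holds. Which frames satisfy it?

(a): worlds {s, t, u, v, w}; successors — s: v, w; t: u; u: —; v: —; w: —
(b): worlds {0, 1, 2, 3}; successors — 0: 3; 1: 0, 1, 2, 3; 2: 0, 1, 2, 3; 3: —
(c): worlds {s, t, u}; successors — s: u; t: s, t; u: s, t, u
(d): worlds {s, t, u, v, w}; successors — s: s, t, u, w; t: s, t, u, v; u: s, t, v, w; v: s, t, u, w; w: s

This is the axiom for a generalized confluence (Geach) condition; its first-order frame correspondent is ∀x ∀y ∀z ((xR²y ∧ xRz) → ∃w (yRw ∧ zR²w)).
(a): holds.
(b): fails — 1R²0, 1R0 but no w with 0Rw and 0R²w.
(c): holds.
(d): holds.
Valid on: (a), (c), (d).

(a), (c), (d)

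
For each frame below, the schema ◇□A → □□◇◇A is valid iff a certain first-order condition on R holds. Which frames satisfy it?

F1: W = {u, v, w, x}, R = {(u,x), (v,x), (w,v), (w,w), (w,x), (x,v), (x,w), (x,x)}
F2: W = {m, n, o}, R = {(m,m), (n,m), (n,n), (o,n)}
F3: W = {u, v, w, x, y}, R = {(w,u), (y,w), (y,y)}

Frame correspondent (Sahlqvist): ∀x ∀y ∀z ((xRy ∧ xR²z) → ∃w (yRw ∧ zR²w)) — i.e. a generalized confluence (Geach) condition.
F1: condition met.
F2: condition met.
F3: fails — yRw, yR²u but no t with wRt and uR²t.

F1, F2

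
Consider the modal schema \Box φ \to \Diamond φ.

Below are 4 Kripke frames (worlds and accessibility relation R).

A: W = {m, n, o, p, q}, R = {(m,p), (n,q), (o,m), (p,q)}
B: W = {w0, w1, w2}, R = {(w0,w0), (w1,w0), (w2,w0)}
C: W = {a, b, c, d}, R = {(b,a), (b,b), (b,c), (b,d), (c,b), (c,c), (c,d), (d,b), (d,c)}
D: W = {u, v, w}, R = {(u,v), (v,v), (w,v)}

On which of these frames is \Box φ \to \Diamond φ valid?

B, D

This is the axiom for seriality; its first-order frame correspondent is \forall x \exists y Rxy.
A: fails — world q has no successor.
B: holds.
C: fails — world a has no successor.
D: holds.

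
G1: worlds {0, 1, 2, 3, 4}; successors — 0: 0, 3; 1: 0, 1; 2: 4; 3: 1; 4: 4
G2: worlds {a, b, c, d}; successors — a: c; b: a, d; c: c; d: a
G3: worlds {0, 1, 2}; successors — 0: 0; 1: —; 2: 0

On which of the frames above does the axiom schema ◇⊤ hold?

Frame correspondent (Sahlqvist): ∀x ∃y Rxy — i.e. seriality.
G1: ✓.
G2: ✓.
G3: fails — world 1 has no successor.

G1, G2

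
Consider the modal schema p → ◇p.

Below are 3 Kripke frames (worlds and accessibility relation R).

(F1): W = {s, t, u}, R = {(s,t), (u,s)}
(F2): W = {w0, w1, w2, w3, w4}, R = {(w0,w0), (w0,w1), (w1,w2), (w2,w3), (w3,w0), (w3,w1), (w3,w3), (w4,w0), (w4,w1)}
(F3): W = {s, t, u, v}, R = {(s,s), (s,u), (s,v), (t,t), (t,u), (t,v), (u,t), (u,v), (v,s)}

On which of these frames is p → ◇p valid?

This is the axiom for reflexivity; its first-order frame correspondent is ∀x Rxx.
(F1): fails — world s does not see itself.
(F2): fails — world w1 does not see itself.
(F3): fails — world u does not see itself.

none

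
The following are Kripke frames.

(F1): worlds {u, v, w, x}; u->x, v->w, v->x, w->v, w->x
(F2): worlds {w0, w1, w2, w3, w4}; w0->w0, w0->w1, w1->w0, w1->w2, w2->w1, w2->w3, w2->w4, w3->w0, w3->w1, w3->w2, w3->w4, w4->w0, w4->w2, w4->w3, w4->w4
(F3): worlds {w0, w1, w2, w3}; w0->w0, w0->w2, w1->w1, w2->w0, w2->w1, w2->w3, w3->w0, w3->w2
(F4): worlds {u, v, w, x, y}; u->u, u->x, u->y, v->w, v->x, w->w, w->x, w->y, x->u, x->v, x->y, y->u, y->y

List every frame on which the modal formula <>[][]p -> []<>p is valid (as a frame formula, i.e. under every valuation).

(F2), (F4)

The schema corresponds to a generalized confluence (Geach) condition: forall x forall y forall z ((xRy & xRz) -> exists w (y R^2 w & zRw)).
(F1): fails — uRx, uRx but no t with xR²t and xRt.
(F2): ✓.
(F3): fails — w2Rw1, w2Rw0 but no w with w1R²w and w0Rw.
(F4): ✓.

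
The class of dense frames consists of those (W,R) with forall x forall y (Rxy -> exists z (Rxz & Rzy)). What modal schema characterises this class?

This is density; the standard corresponding axiom is C4: □□p → □p.
Suppose □□p→□p is valid. Take Rxy and set V(p)={w : xR²w}. Then □□p at x, so □p at x, so p at y, i.e. ∃z(Rxz∧Rzy).

□□p → □p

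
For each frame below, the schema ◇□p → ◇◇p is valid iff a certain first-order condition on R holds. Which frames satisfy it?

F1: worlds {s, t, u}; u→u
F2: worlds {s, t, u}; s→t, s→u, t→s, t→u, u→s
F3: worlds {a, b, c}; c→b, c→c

The schema corresponds to a generalized confluence (Geach) condition: ∀x ∀y (xRy → ∃w (yRw ∧ xR²w)).
F1: satisfies the condition.
F2: satisfies the condition.
F3: fails — cRb but no w with bRw and cR²w.

F1, F2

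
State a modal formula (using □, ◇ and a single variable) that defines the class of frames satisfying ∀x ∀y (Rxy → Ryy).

The condition is shift-reflexivity. The T□ schema □(□r → r) defines it.
Suppose □(□r→r) is valid. Take Rxy and set V(r)={w : Ryw}. Then at y, □r holds; since □(□r→r) at x, □r→r at y, so r at y, i.e. Ryy.

□(□r → r)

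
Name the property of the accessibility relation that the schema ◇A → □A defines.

Suppose ◇A→□A is valid. Take Rxy, Rxz and set V(A)={y}. Then ◇A at x, so □A at x, so A at z, i.e. z=y.

partial functionality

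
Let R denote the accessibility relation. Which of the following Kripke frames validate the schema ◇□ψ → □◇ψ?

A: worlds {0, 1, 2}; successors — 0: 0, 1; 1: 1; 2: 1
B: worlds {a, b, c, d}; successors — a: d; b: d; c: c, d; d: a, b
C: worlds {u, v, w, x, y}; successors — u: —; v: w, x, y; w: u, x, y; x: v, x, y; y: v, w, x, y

A

This is the axiom for convergence; its first-order frame correspondent is ∀x ∀y ∀z (Rxy ∧ Rxz → ∃w (Ryw ∧ Rzw)).
A: satisfies the condition.
B: fails — Rcc and Rcd but c and d have no common successor.
C: fails — Rwu and Rwu but u and u have no common successor.
Valid on: A.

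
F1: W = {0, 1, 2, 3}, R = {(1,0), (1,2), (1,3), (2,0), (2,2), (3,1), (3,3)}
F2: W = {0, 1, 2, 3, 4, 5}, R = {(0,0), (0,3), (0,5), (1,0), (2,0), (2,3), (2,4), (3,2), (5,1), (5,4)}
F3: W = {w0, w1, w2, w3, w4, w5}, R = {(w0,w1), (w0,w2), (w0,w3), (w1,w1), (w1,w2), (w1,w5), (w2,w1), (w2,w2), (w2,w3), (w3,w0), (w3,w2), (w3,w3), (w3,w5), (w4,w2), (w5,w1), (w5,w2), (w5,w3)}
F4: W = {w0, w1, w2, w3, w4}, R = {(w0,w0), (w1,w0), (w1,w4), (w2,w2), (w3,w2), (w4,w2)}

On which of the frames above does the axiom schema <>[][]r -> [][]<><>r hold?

F3

Frame correspondent (Sahlqvist): forall x forall y forall z ((xRy & x R^2 z) -> exists w (y R^2 w & z R^2 w)) — i.e. a generalized confluence (Geach) condition.
F1: fails — 1R0, 1R²0 but no w with 0R²w and 0R²w.
F2: fails — 0R0, 0R²4 but no w with 0R²w and 4R²w.
F3: ✓.
F4: fails — w1Rw0, w1R²w2 but no w with w0R²w and w2R²w.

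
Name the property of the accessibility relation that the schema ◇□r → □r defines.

This schema is equivalent to the 5 axiom ◇r → □◇r.
It corresponds to the Euclidean property: ∀x ∀y ∀z (Rxy ∧ Rxz → Ryz).

the Euclidean property: ∀x ∀y ∀z (Rxy ∧ Rxz → Ryz)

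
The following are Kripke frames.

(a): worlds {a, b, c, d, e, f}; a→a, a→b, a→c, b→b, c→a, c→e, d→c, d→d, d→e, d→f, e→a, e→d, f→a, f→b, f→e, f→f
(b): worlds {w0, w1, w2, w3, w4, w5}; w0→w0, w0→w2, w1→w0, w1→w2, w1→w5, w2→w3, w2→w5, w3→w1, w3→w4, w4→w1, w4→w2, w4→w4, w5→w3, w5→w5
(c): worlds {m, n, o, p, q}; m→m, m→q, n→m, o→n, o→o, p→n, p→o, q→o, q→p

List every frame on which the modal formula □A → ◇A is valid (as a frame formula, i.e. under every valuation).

(a), (b), (c)

Frame correspondent (Sahlqvist): ∀x ∃y Rxy — i.e. seriality.
(a): holds.
(b): holds.
(c): holds.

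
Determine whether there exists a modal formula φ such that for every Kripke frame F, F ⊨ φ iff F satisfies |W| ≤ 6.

Any modally definable frame class is closed under disjoint unions.
Any modal formula valid on each of 7 disjoint one-world frames is valid on their disjoint union (validity is preserved under disjoint unions). Each one-world frame has |W|=1≤6, but the union has |W|=7.
So no modal formula (or set of formulas) defines exactly the |W|≤6 frames.

Not modally definable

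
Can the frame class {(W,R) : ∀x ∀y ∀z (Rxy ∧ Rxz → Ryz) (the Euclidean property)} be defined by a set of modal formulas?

Definable; ◇q → □◇q defines it

This is a Sahlqvist condition; the 5 axiom ◇q → □◇q defines it.
Suppose ◇q→□◇q is valid. Take Rxy, Rxz and set V(q)={y}. Then ◇q at x, so □◇q at x, so ◇q at z, so some w with Rzw has q; w=y, i.e. Rzy. By symmetry of the argument, Ryz.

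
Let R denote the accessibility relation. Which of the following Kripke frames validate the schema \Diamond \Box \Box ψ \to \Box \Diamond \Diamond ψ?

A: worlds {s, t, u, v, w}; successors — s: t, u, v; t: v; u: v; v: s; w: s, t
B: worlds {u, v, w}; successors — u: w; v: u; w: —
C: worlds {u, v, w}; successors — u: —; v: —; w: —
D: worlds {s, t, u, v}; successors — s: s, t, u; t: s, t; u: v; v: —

This is the axiom for a generalized confluence (Geach) condition; its first-order frame correspondent is \forall x \forall y \forall z ((xRy \wedge xRz) \to \exists w (y R^2 w \wedge z R^2 w)).
A: fails — sRt, sRv but no w* with tR²w* and vR²w*.
B: fails — uRw, uRw but no t with wR²t and wR²t.
C: ✓.
D: fails — sRs, sRu but no w with sR²w and uR²w.

C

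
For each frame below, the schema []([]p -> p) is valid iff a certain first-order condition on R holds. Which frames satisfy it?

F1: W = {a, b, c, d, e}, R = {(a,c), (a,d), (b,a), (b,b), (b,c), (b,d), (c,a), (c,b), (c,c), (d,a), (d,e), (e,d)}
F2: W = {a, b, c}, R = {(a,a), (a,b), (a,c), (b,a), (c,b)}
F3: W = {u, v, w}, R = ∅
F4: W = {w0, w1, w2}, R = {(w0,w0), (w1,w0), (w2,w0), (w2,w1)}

F3

Frame correspondent (Sahlqvist): forall x forall y (Rxy -> Ryy) — i.e. shift-reflexivity.
F1: fails — Rde but not Ree.
F2: fails — Rab but not Rbb.
F3: satisfies the condition.
F4: fails — Rw2w1 but not Rw1w1.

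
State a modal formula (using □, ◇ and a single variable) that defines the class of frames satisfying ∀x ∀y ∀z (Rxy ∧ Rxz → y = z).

This is partial functionality; the standard corresponding axiom is CD: ◇ψ → □ψ.

◇ψ → □ψ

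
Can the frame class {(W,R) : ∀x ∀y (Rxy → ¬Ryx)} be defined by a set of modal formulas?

Any modally definable frame class is closed under surjective bounded morphisms.
The 4-cycle (worlds a,b,c,d with a→b→c→d→a) is asymmetric. Mapping every world to a single reflexive point • is a surjective bounded morphism, and the reflexive point is not asymmetric (R•• but asymmetry requires ¬R••).
So the class is not modally definable.

No — not modally definable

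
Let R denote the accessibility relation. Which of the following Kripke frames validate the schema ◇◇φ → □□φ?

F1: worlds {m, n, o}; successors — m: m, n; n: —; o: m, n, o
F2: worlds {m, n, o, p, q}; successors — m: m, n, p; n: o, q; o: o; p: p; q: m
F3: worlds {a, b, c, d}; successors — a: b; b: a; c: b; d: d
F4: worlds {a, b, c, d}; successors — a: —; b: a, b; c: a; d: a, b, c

F3

This is the axiom for a generalized confluence (Geach) condition; its first-order frame correspondent is ∀x ∀y ∀z ((xR²y ∧ xR²z) → ∃w (y = w ∧ z = w)).
F1: fails — mR²m, mR²n but m ≠ n.
F2: fails — mR²m, mR²n but m ≠ n.
F3: ✓.
F4: fails — bR²a, bR²b but a ≠ b.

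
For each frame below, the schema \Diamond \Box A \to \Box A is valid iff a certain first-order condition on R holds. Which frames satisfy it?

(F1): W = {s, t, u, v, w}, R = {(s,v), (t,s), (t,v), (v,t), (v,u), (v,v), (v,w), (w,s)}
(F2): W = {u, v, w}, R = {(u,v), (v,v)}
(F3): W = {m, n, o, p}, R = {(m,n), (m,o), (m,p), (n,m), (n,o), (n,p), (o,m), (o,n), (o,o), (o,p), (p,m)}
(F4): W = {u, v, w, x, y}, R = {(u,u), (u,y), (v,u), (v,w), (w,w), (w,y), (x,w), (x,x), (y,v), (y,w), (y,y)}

(F2)

This is the axiom for a generalized confluence (Geach) condition; its first-order frame correspondent is \forall x \forall y \forall z ((xRy \wedge xRz) \to \exists w (yRw \wedge z = w)).
(F1): fails — tRs, tRs but no w* with sRw* and s=w*.
(F2): ✓.
(F3): fails — mRn, mRn but no w with nRw and n=w.
(F4): fails — uRy, uRu but no t with yRt and u=t.
Valid on: (F2).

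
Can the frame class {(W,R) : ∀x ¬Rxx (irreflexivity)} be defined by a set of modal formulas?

Any modally definable frame class is closed under surjective bounded morphisms.
The 5-cycle (worlds w0,w1,w2,w3,w4 with w0→w1→w2→w3→w4→w0) is irreflexive, and the map sending every world to a single reflexive point • is a surjective bounded morphism (forth: every edge maps to (•,•); back: every world has a successor). So any modal formula valid on the 5-cycle is also valid on the reflexive point, which is not irreflexive.
So the class is not modally definable.

No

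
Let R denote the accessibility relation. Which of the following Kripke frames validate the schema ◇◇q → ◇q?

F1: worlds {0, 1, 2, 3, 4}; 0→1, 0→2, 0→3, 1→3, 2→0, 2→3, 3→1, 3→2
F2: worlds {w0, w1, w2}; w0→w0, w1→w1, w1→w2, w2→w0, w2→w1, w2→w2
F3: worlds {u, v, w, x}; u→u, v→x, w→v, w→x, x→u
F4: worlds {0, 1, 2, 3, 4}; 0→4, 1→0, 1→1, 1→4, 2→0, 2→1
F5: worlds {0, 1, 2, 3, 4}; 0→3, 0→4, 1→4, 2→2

F5

The schema corresponds to transitivity: ∀x ∀y ∀z (Rxy ∧ Ryz → Rxz).
F1: fails — R32 and R23 but not R33.
F2: fails — Rw1w2 and Rw2w0 but not Rw1w0.
F3: fails — Rwx and Rxu but not Rwu.
F4: fails — R20 and R04 but not R24.
F5: ✓.
Valid on: F5.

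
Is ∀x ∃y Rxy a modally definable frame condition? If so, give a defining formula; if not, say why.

Definable; □q → ◇q defines it

Yes: it is seriality, defined by the D schema □q → ◇q.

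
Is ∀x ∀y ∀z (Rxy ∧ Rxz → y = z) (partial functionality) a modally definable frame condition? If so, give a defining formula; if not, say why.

Yes — defined by ◇p → □p

Yes: it is partial functionality, defined by the CD schema ◇p → □p.
Suppose ◇p→□p is valid. Take Rxy, Rxz and set V(p)={y}. Then ◇p at x, so □p at x, so p at z, i.e. z=y.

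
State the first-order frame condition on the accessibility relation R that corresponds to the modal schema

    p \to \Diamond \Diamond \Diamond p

\forall x \exists w (x = w \wedge x R^3 w)

This is a Sahlqvist (Geach-type) schema ◇^0□^0p → □^0◇^3p.
First-order correspondent: \forall x \exists w (x = w \wedge x R^3 w).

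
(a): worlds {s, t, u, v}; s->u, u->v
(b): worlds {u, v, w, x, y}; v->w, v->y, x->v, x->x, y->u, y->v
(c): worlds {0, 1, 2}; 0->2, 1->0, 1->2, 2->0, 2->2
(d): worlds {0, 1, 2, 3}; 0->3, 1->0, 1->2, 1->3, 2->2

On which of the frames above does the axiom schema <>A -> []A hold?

Frame correspondent (Sahlqvist): forall x forall y forall z (Rxy & Rxz -> y = z) — i.e. partial functionality.
(a): holds.
(b): fails — v sees both w and y.
(c): fails — 1 sees both 0 and 2.
(d): fails — 1 sees both 0 and 2.
Valid on: (a).

(a)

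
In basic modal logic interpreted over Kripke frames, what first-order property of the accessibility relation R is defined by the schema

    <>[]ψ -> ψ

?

Equivalently (dual form): ψ → □◇ψ.
Suppose ψ→□◇ψ is valid. Take Rxy and set V(ψ)={x}. Then ψ at x, so □◇ψ at x, so ◇ψ at y, so some z with Ryz has ψ; z=x, i.e. Ryx.

Symmetry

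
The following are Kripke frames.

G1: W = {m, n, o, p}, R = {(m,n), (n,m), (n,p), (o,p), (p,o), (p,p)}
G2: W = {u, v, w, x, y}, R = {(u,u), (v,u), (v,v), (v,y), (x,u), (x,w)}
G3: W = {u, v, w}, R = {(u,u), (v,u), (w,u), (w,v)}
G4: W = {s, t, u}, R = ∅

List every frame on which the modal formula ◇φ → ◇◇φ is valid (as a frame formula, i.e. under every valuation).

G4

The schema corresponds to a generalized confluence (Geach) condition: ∀x ∀y (xRy → ∃w (y = w ∧ xR²w)).
G1: fails — mRn but no w with n=w and mR²w.
G2: fails — xRw but no t with w=t and xR²t.
G3: fails — wRv but no t with v=t and wR²t.
G4: satisfies the condition.
Valid on: G4.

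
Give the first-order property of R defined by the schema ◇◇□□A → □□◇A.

This is a Sahlqvist (Geach-type) schema ◇^2□^2A → □^2◇^1A.
First-order correspondent: ∀x ∀y ∀z ((xR²y ∧ xR²z) → ∃w (yR²w ∧ zRw)).

∀x ∀y ∀z ((xR²y ∧ xR²z) → ∃w (yR²w ∧ zRw))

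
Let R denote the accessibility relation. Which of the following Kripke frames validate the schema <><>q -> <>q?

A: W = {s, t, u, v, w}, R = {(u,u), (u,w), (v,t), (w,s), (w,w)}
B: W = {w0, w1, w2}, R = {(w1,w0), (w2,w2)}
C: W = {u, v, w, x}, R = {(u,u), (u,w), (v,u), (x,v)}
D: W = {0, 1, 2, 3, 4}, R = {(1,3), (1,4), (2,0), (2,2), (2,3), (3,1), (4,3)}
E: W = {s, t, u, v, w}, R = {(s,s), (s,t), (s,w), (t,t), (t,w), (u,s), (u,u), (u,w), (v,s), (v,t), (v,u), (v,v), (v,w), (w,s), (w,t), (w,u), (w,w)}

B

Frame correspondent (Sahlqvist): forall x forall y forall z (Rxy & Ryz -> Rxz) — i.e. transitivity.
A: fails — Ruw and Rws but not Rus.
B: holds.
C: fails — Rvu and Ruw but not Rvw.
D: fails — R31 and R14 but not R34.
E: fails — Ruw and Rwt but not Rut.
Valid on: B.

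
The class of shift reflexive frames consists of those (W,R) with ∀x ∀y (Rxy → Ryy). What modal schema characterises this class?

A defining formula is □(□q → q) (the T□ axiom).
Suppose □(□q→q) is valid. Take Rxy and set V(q)={w : Ryw}. Then at y, □q holds; since □(□q→q) at x, □q→q at y, so q at y, i.e. Ryy.

□(□q → q)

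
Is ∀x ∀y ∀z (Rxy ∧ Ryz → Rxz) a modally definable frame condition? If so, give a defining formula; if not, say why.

Yes: it is transitivity, defined by the 4 schema □p → □□p.
Suppose □p→□□p is valid. Take Rxy, Ryz and set V(p)={w : Rxw}. Then □p at x, so □□p at x, so □p at y, so p at z, i.e. Rxz.

Yes — defined by □p → □□p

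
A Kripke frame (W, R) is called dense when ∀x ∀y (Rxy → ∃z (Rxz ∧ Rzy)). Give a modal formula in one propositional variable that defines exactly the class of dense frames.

□□p → □p

A defining formula is □□p → □p (the C4 axiom).
Suppose □□p→□p is valid. Take Rxy and set V(p)={w : xR²w}. Then □□p at x, so □p at x, so p at y, i.e. ∃z(Rxz∧Rzy).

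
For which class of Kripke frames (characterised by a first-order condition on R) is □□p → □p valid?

density: ∀x ∀y (Rxy → ∃z (Rxz ∧ Rzy))

This is the C4 axiom.
Its frame correspondent is density — ∀x ∀y (Rxy → ∃z (Rxz ∧ Rzy)).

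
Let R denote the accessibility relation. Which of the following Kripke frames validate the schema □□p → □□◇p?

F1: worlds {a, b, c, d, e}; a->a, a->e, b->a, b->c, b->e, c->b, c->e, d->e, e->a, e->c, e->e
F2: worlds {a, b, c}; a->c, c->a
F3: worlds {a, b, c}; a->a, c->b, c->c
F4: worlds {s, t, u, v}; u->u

F1, F4

This is the axiom for a generalized confluence (Geach) condition; its first-order frame correspondent is ∀x ∀z (xR²z → ∃w (xR²w ∧ zRw)).
F1: condition met.
F2: fails — aR²a but no w with aR²w and aRw.
F3: fails — cR²b but no w with cR²w and bRw.
F4: condition met.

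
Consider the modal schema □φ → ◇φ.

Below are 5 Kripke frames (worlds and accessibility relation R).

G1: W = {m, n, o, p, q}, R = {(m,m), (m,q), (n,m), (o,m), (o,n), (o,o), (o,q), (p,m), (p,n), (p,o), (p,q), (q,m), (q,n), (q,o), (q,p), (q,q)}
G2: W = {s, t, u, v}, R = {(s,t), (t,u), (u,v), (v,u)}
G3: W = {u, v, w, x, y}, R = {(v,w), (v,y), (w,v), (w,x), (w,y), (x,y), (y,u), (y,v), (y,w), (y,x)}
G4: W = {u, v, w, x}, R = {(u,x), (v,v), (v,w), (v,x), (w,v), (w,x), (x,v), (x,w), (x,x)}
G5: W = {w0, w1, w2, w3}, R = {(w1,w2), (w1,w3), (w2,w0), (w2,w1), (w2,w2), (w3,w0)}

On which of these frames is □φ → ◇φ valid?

This is the axiom for seriality; its first-order frame correspondent is ∀x ∃y Rxy.
G1: satisfies the condition.
G2: satisfies the condition.
G3: fails — world u has no successor.
G4: satisfies the condition.
G5: fails — world w0 has no successor.
Valid on: G1, G2, G4.

G1, G2, G4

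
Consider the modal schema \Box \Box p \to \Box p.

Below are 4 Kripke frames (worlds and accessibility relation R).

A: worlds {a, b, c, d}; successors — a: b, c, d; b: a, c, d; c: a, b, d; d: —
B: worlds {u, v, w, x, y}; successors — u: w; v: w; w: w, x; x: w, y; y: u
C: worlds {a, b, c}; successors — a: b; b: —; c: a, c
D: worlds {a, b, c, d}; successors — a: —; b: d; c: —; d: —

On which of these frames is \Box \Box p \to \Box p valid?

Frame correspondent (Sahlqvist): \forall x \forall y (Rxy \to \exists z (Rxz \wedge Rzy)) — i.e. density.
A: satisfies the condition.
B: fails — Rxy but no z with Rxz and Rzy.
C: fails — Rab but no z with Raz and Rzb.
D: fails — Rbd but no z with Rbz and Rzd.

A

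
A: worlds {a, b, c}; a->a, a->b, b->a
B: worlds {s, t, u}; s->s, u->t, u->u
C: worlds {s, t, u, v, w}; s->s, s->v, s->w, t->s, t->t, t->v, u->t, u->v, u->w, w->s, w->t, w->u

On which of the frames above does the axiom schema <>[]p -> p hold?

A

This is the axiom for a generalized confluence (Geach) condition; its first-order frame correspondent is forall x forall y (xRy -> exists w (yRw & x = w)).
A: ✓.
B: fails — uRt but no w with tRw and u=w.
C: fails — sRv but no w* with vRw* and s=w*.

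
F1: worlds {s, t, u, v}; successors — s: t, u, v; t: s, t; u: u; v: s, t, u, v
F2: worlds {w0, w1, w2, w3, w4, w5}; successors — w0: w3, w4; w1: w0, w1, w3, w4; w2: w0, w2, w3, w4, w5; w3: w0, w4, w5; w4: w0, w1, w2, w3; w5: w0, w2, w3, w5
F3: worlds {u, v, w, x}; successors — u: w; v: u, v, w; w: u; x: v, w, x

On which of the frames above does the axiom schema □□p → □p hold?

This is the axiom for density; its first-order frame correspondent is ∀x ∀y (Rxy → ∃z (Rxz ∧ Rzy)).
F1: holds.
F2: holds.
F3: fails — Ruw but no z with Ruz and Rzw.

F1, F2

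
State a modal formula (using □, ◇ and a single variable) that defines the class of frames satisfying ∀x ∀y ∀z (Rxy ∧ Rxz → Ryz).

◇r → □◇r

The condition is the Euclidean property. The 5 schema ◇r → □◇r defines it.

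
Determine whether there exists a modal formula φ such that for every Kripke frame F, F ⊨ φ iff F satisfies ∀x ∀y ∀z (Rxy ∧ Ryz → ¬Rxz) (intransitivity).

Modal frame validity is preserved under surjective bounded morphisms.
The 5-cycle (worlds s,t,u,v,w with s→t→u→v→w→s) is intransitive. Mapping every world to a single reflexive point • is a surjective bounded morphism; the reflexive point is not intransitive (R••∧R•• but R••).
Hence intransitivity is not modally definable.

No — not modally definable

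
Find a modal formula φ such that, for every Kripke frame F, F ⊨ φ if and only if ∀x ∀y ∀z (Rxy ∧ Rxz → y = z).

This is partial functionality; the standard corresponding axiom is CD: ◇ψ → □ψ.

◇ψ → □ψ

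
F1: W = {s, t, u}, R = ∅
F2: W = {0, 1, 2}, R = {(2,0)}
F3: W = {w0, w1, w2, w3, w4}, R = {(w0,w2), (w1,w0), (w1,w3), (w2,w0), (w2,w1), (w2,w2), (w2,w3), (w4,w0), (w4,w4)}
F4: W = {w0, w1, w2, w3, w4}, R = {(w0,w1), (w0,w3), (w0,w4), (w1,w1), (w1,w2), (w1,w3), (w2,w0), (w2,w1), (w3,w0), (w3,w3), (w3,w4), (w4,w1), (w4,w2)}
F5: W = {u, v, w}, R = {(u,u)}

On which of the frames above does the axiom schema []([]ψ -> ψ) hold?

The schema corresponds to shift-reflexivity: forall x forall y (Rxy -> Ryy).
F1: ✓.
F2: fails — R20 but not R00.
F3: fails — Rw1w0 but not Rw0w0.
F4: fails — Rw1w2 but not Rw2w2.
F5: ✓.
Valid on: F1, F5.

F1, F5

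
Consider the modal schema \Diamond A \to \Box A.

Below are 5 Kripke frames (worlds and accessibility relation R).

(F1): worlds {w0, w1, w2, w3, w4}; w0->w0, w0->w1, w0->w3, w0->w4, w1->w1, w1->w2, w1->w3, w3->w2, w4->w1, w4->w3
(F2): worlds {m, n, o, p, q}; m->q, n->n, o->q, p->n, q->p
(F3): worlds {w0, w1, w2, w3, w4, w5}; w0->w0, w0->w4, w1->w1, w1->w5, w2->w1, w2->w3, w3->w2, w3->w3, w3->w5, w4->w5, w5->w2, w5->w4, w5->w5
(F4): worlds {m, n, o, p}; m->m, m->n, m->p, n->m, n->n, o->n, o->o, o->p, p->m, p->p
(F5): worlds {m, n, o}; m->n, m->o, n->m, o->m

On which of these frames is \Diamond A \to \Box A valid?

Frame correspondent (Sahlqvist): \forall x \forall y \forall z (Rxy \wedge Rxz \to y = z) — i.e. partial functionality.
(F1): fails — w0 sees both w0 and w1.
(F2): ✓.
(F3): fails — w0 sees both w0 and w4.
(F4): fails — m sees both m and n.
(F5): fails — m sees both n and o.
Valid on: (F2).

(F2)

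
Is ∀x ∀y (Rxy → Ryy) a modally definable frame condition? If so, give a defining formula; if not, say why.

This is a Sahlqvist condition; the T□ axiom □(□p → p) defines it.
Suppose □(□p→p) is valid. Take Rxy and set V(p)={w : Ryw}. Then at y, □p holds; since □(□p→p) at x, □p→p at y, so p at y, i.e. Ryy.

Yes, by □(□p → p)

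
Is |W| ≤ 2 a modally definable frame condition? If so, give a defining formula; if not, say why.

No — not modally definable

Modal frame validity is preserved under disjoint unions.
Any modal formula valid on each of 3 disjoint one-world frames is valid on their disjoint union (validity is preserved under disjoint unions). Each one-world frame has |W|=1≤2, but the union has |W|=3.
Hence having at most 2 worlds is not modally definable.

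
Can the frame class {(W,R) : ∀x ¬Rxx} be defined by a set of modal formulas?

Modal frame validity is preserved under surjective bounded morphisms.
The 4-cycle (worlds w0,w1,w2,w3 with w0→w1→w2→w3→w0) is irreflexive, and the map sending every world to a single reflexive point • is a surjective bounded morphism (forth: every edge maps to (•,•); back: every world has a successor). So any modal formula valid on the 4-cycle is also valid on the reflexive point, which is not irreflexive.
So no modal formula (or set of formulas) defines exactly the irreflexive frames.

Not definable by any modal formula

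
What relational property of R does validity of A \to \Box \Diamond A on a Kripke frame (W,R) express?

This schema is the B axiom.
Its frame correspondent is symmetry — \forall x \forall y (Rxy \to Ryx).

symmetry: \forall x \forall y (Rxy \to Ryx)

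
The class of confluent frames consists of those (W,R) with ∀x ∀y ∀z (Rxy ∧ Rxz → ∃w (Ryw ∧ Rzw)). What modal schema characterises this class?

The condition is convergence. The .2 schema ◇□r → □◇r defines it.
Suppose ◇□r→□◇r is valid. Take Rxy, Rxz and set V(r)={w : Ryw}. Then □r at y so ◇□r at x, so □◇r at x, so ◇r at z, giving w with Rzw and Ryw.

◇□r → □◇r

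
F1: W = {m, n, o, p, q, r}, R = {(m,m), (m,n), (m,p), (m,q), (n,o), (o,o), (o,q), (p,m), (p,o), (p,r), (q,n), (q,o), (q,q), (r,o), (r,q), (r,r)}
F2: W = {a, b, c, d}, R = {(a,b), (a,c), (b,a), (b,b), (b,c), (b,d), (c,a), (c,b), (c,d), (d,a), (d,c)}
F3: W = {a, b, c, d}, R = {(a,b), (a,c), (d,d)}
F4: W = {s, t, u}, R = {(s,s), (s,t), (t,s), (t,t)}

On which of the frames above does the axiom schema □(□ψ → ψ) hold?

F4

This is the axiom for shift-reflexivity; its first-order frame correspondent is ∀x ∀y (Rxy → Ryy).
F1: fails — Rqn but not Rnn.
F2: fails — Rbc but not Rcc.
F3: fails — Rac but not Rcc.
F4: ✓.
Valid on: F4.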